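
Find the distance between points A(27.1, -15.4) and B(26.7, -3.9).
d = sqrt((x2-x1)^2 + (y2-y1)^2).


dx = 26.7 - 27.1 = -0.4
dy = -3.9 + 15.4 = 11.5
d = sqrt(0.16 + 132.25) = sqrt(132.41) = 11.5070

11.5070


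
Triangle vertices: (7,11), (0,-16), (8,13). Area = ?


7*(-16-13) = -203
0*(13-11) = 0
8*(11+ 16) = 216
sum = 13
Area = |13|/2 = 6.5000

6.5000 sq units


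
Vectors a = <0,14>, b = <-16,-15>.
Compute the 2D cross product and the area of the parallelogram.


cross = 0*(-15) - 14*(-16) = 0 + 224 = 224
Parallelogram area = |224| = 224

cross = 224, parallelogram area = 224


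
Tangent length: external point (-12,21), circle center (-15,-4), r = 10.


d = sqrt((-12+ 15)^2 + (21+ 4)^2) = sqrt(9+625) = 25.1794
L = sqrt(634.0000 - 100) = sqrt(534.0000) = 23.1084

23.1084


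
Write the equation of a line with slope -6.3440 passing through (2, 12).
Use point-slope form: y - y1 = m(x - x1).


y - 12 = -6.3440(x - 2)
y = -6.3440x + 12 + 6.3440*2
y = -6.3440x + 24.6880

y = -6.3440x + 24.6880


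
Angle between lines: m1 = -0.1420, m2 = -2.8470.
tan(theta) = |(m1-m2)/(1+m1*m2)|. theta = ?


m1-m2 = 2.705
1+m1*m2 = 1.404274
tan(theta) = |2.705/1.404274| = 1.926262
theta = arctan(|2.705/1.404274|) = 62.5644 degrees (acute angle)

62.5644 degrees


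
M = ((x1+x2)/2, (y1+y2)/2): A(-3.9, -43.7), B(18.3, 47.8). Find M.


Mx = (-3.9 + 18.3)/2 = 14.4/2 = 7.2000
My = (-43.7 + 47.8)/2 = 4.1/2 = 2.0500

(7.2000, 2.0500)


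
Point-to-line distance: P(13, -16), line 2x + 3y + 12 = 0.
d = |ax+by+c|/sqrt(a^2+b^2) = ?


|2*13 + 3*(-16) + 12| = |-10| = 10
sqrt(4 + 9) = sqrt(13) = 3.6056
d = 10/sqrt(13) = 2.7735

2.7735


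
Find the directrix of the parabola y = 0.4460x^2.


a = 0.4460
1/(4a) = 0.5605
directrix: y = -0.5605 = -0.5605

y = -0.5605


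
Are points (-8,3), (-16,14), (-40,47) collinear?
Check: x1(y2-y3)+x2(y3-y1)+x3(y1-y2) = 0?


-8*(14-47) - 16*(47-3) - 40*(3-14)
= 264 - 704 + 440 = 0

Yes, collinear (determinant = 0)


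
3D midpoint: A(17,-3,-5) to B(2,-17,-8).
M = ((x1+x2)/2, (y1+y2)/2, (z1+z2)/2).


Mx = (17+2)/2 = 9.5000
My = (-3- 17)/2 = -10.0000
Mz = (-5- 8)/2 = -6.5000

M = (9.5000, -10.0000, -6.5000)


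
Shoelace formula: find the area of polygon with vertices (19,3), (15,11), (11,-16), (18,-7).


sum(xi*y_{i+1}) = 19*11 + 15*(-16) + 11*(-7) + 18*3 = -54
sum(yi*x_{i+1}) = 3*15 + 11*11 - 16*18 - 7*19 = -255
Area = |-54 + 255|/2 = 201/2 = 100.5000

100.5000 sq units


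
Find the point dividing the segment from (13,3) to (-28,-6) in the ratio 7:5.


Px = (7*(-28) + 5*13)/12 = -131/12 = -10.9167
Py = (7*(-6) + 5*3)/12 = -27/12 = -2.2500

P = (-10.9167, -2.2500)


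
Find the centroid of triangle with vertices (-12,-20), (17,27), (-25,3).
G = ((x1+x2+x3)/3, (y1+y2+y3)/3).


Gx = (-12+17- 25)/3 = -20/3 = -6.6667
Gy = (-20+27+3)/3 = 10/3 = 3.3333

G = (-6.6667, 3.3333)


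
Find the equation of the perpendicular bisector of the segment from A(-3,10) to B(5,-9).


Midpoint = (1, 0.5)
Slope of AB = dy/dx = -19/8 = -2.3750
Perp slope = -dx/dy = 8/19 = 0.4211
b = My - (perp slope)*Mx = 0.5 + (8*1)/(-19) = 0.5 - 0.4211 = 0.0789

y = 0.4211x + 0.0789


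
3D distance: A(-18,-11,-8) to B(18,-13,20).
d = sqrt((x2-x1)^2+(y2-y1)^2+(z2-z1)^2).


dx=36, dy=-2, dz=28
d = sqrt(1296+4+784) = sqrt(2084) = 45.6508

45.6508


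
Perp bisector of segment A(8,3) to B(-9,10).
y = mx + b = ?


Midpoint = (-0.5, 6.5)
Slope of AB = dy/dx = 7/(-17) = -0.4118
Perp slope = -dx/dy = 17/7 = 2.4286
b = My - (perp slope)*Mx = 6.5 + (-17*(-0.5))/7 = 6.5 + 1.2143 = 7.7143

y = 2.4286x + 7.7143


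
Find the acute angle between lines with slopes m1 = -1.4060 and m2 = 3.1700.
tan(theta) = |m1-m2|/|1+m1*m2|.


m1-m2 = -4.576
1+m1*m2 = -3.45702
tan(theta) = |-4.576/(-3.45702)| = 1.323683
theta = arctan(|-4.576/(-3.45702)|) = 52.9301 degrees (acute angle)

52.9301 degrees


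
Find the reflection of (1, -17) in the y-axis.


Reflection rule for y-axis: (-x, y)
(1, -17) -> (-1, -17)

(-1, -17)


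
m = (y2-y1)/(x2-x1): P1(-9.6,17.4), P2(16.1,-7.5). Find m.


dy = -7.5 - 17.4 = -24.9
dx = 16.1 + 9.6 = 25.7
m = -24.9/25.7 = -0.9689

m = -0.9689


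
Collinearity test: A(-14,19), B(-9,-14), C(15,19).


-14*(-14-19) - 9*(19-19) + 15*(19+ 14)
= 462 + 0 + 495 = 957

No, not collinear (determinant = 957)


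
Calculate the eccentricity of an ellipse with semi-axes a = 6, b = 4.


c = sqrt(36-16) = sqrt(20) = 4.4721
e = c/a = sqrt(20)/6 = 0.7454

e = 0.7454


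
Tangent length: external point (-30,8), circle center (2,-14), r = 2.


d = sqrt((-30-2)^2 + (8+ 14)^2) = sqrt(1024+484) = 38.8330
L = sqrt(1508.0000 - 4) = sqrt(1504.0000) = 38.7814

38.7814


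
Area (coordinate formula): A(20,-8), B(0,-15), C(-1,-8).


20*(-15+ 8) = -140
0*(-8+ 8) = 0
-1*(-8+ 15) = -7
sum = -147
Area = |-147|/2 = 73.5000

73.5000 sq units


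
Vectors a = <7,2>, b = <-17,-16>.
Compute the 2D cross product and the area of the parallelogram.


cross = 7*(-16) - 2*(-17) = -112 + 34 = -78
Parallelogram area = |-78| = 78

cross = -78, parallelogram area = 78


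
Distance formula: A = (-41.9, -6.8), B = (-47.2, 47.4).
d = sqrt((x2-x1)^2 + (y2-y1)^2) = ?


dx = -47.2 + 41.9 = -5.3
dy = 47.4 + 6.8 = 54.2
d = sqrt(28.09 + 2937.64) = sqrt(2965.73) = 54.4585

54.4585


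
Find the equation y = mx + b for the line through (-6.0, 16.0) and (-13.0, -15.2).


m = (-31.2)/(-7.0) = 4.4571
b = y1 - m*x1 = 16.0 - (-31.2*(-6.0))/(-7.0) = 16.0 + 26.7429 = 42.7429

y = 4.4571x + 42.7429


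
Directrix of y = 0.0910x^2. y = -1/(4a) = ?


a = 0.0910
1/(4a) = 2.7473
directrix: y = -2.7473 = -2.7473

y = -2.7473


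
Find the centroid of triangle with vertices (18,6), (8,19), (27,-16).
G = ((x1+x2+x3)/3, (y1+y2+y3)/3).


Gx = (18+8+27)/3 = 53/3 = 17.6667
Gy = (6+19- 16)/3 = 9/3 = 3.0000

G = (17.6667, 3.0000)


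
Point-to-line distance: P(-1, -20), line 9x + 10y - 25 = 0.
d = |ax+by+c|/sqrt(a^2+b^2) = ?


|9*(-1) + 10*(-20) - 25| = |-234| = 234
sqrt(81 + 100) = sqrt(181) = 13.4536
d = 234/sqrt(181) = 17.3931

17.3931


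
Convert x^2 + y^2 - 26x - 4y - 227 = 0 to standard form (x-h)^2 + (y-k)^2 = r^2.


h = -D/2 = 26/2 = 13
k = -E/2 = 4/2 = 2
r^2 = h^2 + k^2 - F = 169 + 4 + 227 = 400
r = 20

Center (13, 2), radius = 20


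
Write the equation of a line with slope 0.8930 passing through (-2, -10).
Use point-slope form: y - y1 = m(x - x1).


y + 10 = 0.8930(x + 2)
y = 0.8930x - 10 - 0.8930*(-2)
y = 0.8930x - 8.2140

y = 0.8930x - 8.2140


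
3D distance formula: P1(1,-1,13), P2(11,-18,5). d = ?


dx=10, dy=-17, dz=-8
d = sqrt(100+289+64) = sqrt(453) = 21.2838

21.2838


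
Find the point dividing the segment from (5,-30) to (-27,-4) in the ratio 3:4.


Px = (3*(-27) + 4*5)/7 = -61/7 = -8.7143
Py = (3*(-4) + 4*(-30))/7 = -132/7 = -18.8571

P = (-8.7143, -18.8571)


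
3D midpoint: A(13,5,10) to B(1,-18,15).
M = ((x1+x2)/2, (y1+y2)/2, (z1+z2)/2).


Mx = (13+1)/2 = 7.0000
My = (5- 18)/2 = -6.5000
Mz = (10+15)/2 = 12.5000

M = (7.0000, -6.5000, 12.5000)


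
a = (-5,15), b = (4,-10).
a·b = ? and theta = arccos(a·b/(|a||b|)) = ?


a·b = -5*4 + 15*(-10) = -20 - 150 = -170
|a| = sqrt(25+225) = 15.8114
|b| = sqrt(16+100) = 10.7703
cos(theta) = -170/(sqrt(250)*sqrt(116)) = -170/sqrt(29000) = -0.998274
theta = arccos(-170/sqrt(29000)) = 176.6335 degrees

a·b = -170, theta = 176.6335 deg


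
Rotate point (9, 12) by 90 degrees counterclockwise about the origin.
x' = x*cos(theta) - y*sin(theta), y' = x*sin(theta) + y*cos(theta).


cos(90) = 0, sin(90) = 1
x' = 9*0 - 12*1 = -12
y' = 9*1 + 12*0 = 9

(-12, 9)


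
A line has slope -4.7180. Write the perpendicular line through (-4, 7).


Perpendicular slope = -1/m1 = -1/(-4.7180) = 0.2120
b2 = y0 - m2*x0 = 7 - 4/(-4.7180) = 7 + 0.8478 = 7.8478

y = 0.2120x + 7.8478


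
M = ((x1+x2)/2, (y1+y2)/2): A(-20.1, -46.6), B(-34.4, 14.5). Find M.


Mx = (-20.1 - 34.4)/2 = -54.5/2 = -27.2500
My = (-46.6 + 14.5)/2 = -32.1/2 = -16.0500

(-27.2500, -16.0500)


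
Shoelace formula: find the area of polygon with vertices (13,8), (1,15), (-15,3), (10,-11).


sum(xi*y_{i+1}) = 13*15 + 1*3 - 15*(-11) + 10*8 = 443
sum(yi*x_{i+1}) = 8*1 + 15*(-15) + 3*10 - 11*13 = -330
Area = |443 + 330|/2 = 773/2 = 386.5000

386.5000 sq units


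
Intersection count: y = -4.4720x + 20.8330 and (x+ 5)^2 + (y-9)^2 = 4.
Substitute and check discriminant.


Substitute y = -4.4720x + 20.8330: (x+ 5)^2 + (-4.4720x+20.8330-9)^2 = 4
Expand to Ax^2 + Bx + C = 0, where b-k = 11.833
A = 1+m^2 = 20.998784
B = 2(m(b-k) - h) = 2(-4.4720*11.833 + 5) = -95.834352
C = h^2 + (b-k)^2 - r^2 = 25 + 140.019889 - 4 = 161.019889
disc = B^2-4AC = 9184.2230 - 13524.8875 = -4340.6645
disc < 0

0 intersection points


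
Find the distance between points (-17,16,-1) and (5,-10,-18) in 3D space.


dx=22, dy=-26, dz=-17
d = sqrt(484+676+289) = sqrt(1449) = 38.0657

38.0657


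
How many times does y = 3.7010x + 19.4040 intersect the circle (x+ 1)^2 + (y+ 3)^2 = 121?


Substitute y = 3.7010x + 19.4040: (x+ 1)^2 + (3.7010x+19.4040+ 3)^2 = 121
Expand to Ax^2 + Bx + C = 0, where b-k = 22.404
A = 1+m^2 = 14.697401
B = 2(m(b-k) - h) = 2(3.7010*22.404 + 1) = 167.834408
C = h^2 + (b-k)^2 - r^2 = 1 + 501.939216 - 121 = 381.939216
disc = B^2-4AC = 28168.3885 - 22454.0553 = 5714.3332
disc > 0

2 intersection points


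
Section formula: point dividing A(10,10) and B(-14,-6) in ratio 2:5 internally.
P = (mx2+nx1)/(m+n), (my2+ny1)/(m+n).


Px = (2*(-14) + 5*10)/7 = 22/7 = 3.1429
Py = (2*(-6) + 5*10)/7 = 38/7 = 5.4286

P = (3.1429, 5.4286)


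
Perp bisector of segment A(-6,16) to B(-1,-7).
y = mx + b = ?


Midpoint = (-3.5, 4.5)
Slope of AB = dy/dx = -23/5 = -4.6000
Perp slope = -dx/dy = 5/23 = 0.2174
b = My - (perp slope)*Mx = 4.5 + (5*(-3.5))/(-23) = 4.5 + 0.7609 = 5.2609

y = 0.2174x + 5.2609


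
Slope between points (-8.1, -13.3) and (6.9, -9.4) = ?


dy = -9.4 + 13.3 = 3.9
dx = 6.9 + 8.1 = 15.0
m = 3.9/15.0 = 0.2600

m = 0.2600


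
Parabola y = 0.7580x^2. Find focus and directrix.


a = 0.7580
1/(4a) = 0.3298
Focus = (0, 0.3298)
Directrix: y = -0.3298

Focus = (0, 0.3298), Directrix: y = -0.3298


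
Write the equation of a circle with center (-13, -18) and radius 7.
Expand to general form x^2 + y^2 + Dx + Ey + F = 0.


(x+ 13)^2 + (y+ 18)^2 = 7^2
D = -2h = 26, E = -2k = 36
F = h^2+k^2-r^2 = 169+324-49 = 444

x^2 + y^2 + 26x + 36y + 444 = 0


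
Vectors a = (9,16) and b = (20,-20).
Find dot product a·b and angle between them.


a·b = 9*20 + 16*(-20) = 180 - 320 = -140
|a| = sqrt(81+256) = 18.3576
|b| = sqrt(400+400) = 28.2843
cos(theta) = -140/(sqrt(337)*sqrt(800)) = -140/sqrt(269600) = -0.269630
theta = arccos(-140/sqrt(269600)) = 105.6422 degrees

a·b = -140, theta = 105.6422 deg


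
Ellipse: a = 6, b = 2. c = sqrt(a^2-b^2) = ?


c^2 = 6^2 - 2^2 = 36 - 4 = 32
c = sqrt(32) = 5.6569

c = 5.6569


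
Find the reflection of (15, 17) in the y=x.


Reflection rule for y=x: (y, x)
(15, 17) -> (17, 15)

(17, 15)


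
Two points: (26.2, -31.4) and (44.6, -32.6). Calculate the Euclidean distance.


dx = 44.6 - 26.2 = 18.4
dy = -32.6 + 31.4 = -1.2
d = sqrt(338.56 + 1.44) = sqrt(340) = 18.4391

18.4391


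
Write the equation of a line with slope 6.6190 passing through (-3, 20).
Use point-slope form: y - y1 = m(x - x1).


y - 20 = 6.6190(x + 3)
y = 6.6190x + 20 - 6.6190*(-3)
y = 6.6190x + 39.8570

y = 6.6190x + 39.8570


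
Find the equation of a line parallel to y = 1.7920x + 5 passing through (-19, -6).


Parallel lines have equal slopes.
m2 = 1.7920
b2 = -6 - 1.7920*(-19) = 28.0480

y = 1.7920x + 28.0480


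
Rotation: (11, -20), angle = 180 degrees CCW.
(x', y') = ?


cos(180) = -1, sin(180) = 0
x' = 11*(-1) + 20*0 = -11
y' = 11*0 - 20*(-1) = 20

(-11, 20)


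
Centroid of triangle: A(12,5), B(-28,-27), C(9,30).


Gx = (12- 28+9)/3 = -7/3 = -2.3333
Gy = (5- 27+30)/3 = 8/3 = 2.6667

G = (-2.3333, 2.6667)


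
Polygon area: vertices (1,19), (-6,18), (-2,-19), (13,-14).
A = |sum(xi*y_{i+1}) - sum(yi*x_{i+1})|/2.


sum(xi*y_{i+1}) = 1*18 - 6*(-19) - 2*(-14) + 13*19 = 407
sum(yi*x_{i+1}) = 19*(-6) + 18*(-2) - 19*13 - 14*1 = -411
Area = |407 + 411|/2 = 818/2 = 409.0000

409.0000 sq units


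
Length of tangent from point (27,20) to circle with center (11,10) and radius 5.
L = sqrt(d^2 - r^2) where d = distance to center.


d = sqrt((27-11)^2 + (20-10)^2) = sqrt(256+100) = 18.8680
L = sqrt(356.0000 - 25) = sqrt(331.0000) = 18.1934

18.1934


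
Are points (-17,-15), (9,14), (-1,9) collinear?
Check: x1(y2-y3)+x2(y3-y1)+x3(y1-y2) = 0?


-17*(14-9) + 9*(9+ 15) - 1*(-15-14)
= -85 + 216 + 29 = 160

No, not collinear (determinant = 160)


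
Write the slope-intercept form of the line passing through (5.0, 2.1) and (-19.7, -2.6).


m = (-4.7)/(-24.7) = 0.1903
b = y1 - m*x1 = 2.1 - (-4.7*5.0)/(-24.7) = 2.1 - 0.9514 = 1.1486

y = 0.1903x + 1.1486


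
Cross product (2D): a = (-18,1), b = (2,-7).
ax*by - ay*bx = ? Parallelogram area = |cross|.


cross = -18*(-7) - 1*2 = 126 - 2 = 124
Parallelogram area = |124| = 124

cross = 124, parallelogram area = 124


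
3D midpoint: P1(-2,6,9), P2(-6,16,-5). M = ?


Mx = (-2- 6)/2 = -4.0000
My = (6+16)/2 = 11.0000
Mz = (9- 5)/2 = 2.0000

M = (-4.0000, 11.0000, 2.0000)


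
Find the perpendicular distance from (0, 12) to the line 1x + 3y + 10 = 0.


|1*0 + 3*12 + 10| = |46| = 46
sqrt(1 + 9) = sqrt(10) = 3.1623
d = 46/sqrt(10) = 14.5465

14.5465


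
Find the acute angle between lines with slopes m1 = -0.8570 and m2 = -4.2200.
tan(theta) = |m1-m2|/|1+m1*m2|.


m1-m2 = 3.363
1+m1*m2 = 4.61654
tan(theta) = |3.363/4.61654| = 0.728468
theta = arctan(|3.363/4.61654|) = 36.0721 degrees (acute angle)

36.0721 degrees


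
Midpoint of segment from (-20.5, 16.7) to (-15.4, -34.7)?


Mx = (-20.5 - 15.4)/2 = -35.9/2 = -17.9500
My = (16.7 - 34.7)/2 = -18/2 = -9.0000

(-17.9500, -9.0000)


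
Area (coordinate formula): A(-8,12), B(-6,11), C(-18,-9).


-8*(11+ 9) = -160
-6*(-9-12) = 126
-18*(12-11) = -18
sum = -52
Area = |-52|/2 = 26.0000

26.0000 sq units


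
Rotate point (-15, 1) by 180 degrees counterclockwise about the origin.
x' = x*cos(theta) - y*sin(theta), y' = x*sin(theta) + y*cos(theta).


cos(180) = -1, sin(180) = 0
x' = -15*(-1) - 1*0 = 15
y' = -15*0 + 1*(-1) = -1

(15, -1)


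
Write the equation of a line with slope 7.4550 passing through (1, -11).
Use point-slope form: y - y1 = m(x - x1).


y + 11 = 7.4550(x - 1)
y = 7.4550x - 11 - 7.4550*1
y = 7.4550x - 18.4550

y = 7.4550x - 18.4550


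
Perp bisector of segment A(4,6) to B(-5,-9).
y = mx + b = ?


Midpoint = (-0.5, -1.5)
Slope of AB = dy/dx = -15/(-9) = 1.6667
Perp slope = -dx/dy = -9/15 = -0.6000
b = My - (perp slope)*Mx = -1.5 + (-9*(-0.5))/(-15) = -1.5 - 0.3000 = -1.8000

y = -0.6000x - 1.8000


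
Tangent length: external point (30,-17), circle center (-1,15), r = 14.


d = sqrt((30+ 1)^2 + (-17-15)^2) = sqrt(961+1024) = 44.5533
L = sqrt(1985.0000 - 196) = sqrt(1789.0000) = 42.2966

42.2966


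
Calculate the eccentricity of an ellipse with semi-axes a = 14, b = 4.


c = sqrt(196-16) = sqrt(180) = 13.4164
e = c/a = sqrt(180)/14 = 0.9583

e = 0.9583


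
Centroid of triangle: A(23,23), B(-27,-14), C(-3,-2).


Gx = (23- 27- 3)/3 = -7/3 = -2.3333
Gy = (23- 14- 2)/3 = 7/3 = 2.3333

G = (-2.3333, 2.3333)


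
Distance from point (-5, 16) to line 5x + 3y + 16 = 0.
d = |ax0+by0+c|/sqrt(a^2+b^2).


|5*(-5) + 3*16 + 16| = |39| = 39
sqrt(25 + 9) = sqrt(34) = 5.8310
d = 39/sqrt(34) = 6.6884

6.6884


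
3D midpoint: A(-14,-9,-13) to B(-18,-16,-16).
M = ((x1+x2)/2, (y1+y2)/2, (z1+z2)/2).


Mx = (-14- 18)/2 = -16.0000
My = (-9- 16)/2 = -12.5000
Mz = (-13- 16)/2 = -14.5000

M = (-16.0000, -12.5000, -14.5000)


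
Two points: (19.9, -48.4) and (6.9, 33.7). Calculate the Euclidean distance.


dx = 6.9 - 19.9 = -13
dy = 33.7 + 48.4 = 82.1
d = sqrt(169 + 6740.41) = sqrt(6909.41) = 83.1229

83.1229


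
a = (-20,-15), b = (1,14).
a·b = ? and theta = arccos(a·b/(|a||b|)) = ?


a·b = -20*1 - 15*14 = -20 - 210 = -230
|a| = sqrt(400+225) = 25.0000
|b| = sqrt(1+196) = 14.0357
cos(theta) = -230/(sqrt(625)*sqrt(197)) = -230/sqrt(123125) = -0.655473
theta = arccos(-230/sqrt(123125)) = 130.9555 degrees

a·b = -230, theta = 130.9555 deg


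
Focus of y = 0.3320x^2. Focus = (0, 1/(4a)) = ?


a = 0.3320
4a = 1.3280
focus = (0, 1/1.3280) = (0, 0.7530)

Focus = (0, 0.7530)


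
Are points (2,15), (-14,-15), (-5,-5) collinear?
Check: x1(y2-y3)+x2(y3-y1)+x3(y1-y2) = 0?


2*(-15+ 5) - 14*(-5-15) - 5*(15+ 15)
= -20 + 280 - 150 = 110

No, not collinear (determinant = 110)


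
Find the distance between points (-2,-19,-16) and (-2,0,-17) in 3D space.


dx=0, dy=19, dz=-1
d = sqrt(0+361+1) = sqrt(362) = 19.0263

19.0263


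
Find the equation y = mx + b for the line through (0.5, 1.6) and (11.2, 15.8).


m = (14.2)/(10.7) = 1.3271
b = y1 - m*x1 = 1.6 - (14.2*0.5)/(10.7) = 1.6 - 0.6636 = 0.9364

y = 1.3271x + 0.9364


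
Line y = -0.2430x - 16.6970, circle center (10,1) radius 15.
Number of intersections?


Substitute y = -0.2430x - 16.6970: (x-10)^2 + (-0.2430x- 16.6970-1)^2 = 225
Expand to Ax^2 + Bx + C = 0, where b-k = -17.697
A = 1+m^2 = 1.059049
B = 2(m(b-k) - h) = 2(-0.2430*(-17.697) - 10) = -11.399258
C = h^2 + (b-k)^2 - r^2 = 100 + 313.183809 - 225 = 188.183809
disc = B^2-4AC = 129.9431 - 797.1835 = -667.2404
disc < 0

0 intersection points


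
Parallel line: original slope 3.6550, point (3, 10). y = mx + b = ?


Parallel lines have equal slopes.
m2 = 3.6550
b2 = 10 - 3.6550*3 = -0.9650

y = 3.6550x - 0.9650


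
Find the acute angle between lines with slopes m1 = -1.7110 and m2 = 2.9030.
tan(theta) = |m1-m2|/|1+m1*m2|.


m1-m2 = -4.614
1+m1*m2 = -3.967033
tan(theta) = |-4.614/(-3.967033)| = 1.163086
theta = arctan(|-4.614/(-3.967033)|) = 49.3117 degrees (acute angle)

49.3117 degrees


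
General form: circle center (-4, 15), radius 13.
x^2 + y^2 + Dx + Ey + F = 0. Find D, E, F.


(x+ 4)^2 + (y-15)^2 = 13^2
D = -2h = 8, E = -2k = -30
F = h^2+k^2-r^2 = 16+225-169 = 72

D = 8, E = -30, F = 72


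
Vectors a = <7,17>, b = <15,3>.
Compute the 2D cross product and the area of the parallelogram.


cross = 7*3 - 17*15 = 21 - 255 = -234
Parallelogram area = |-234| = 234

cross = -234, parallelogram area = 234


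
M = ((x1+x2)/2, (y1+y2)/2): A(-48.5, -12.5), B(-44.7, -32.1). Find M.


Mx = (-48.5 - 44.7)/2 = -93.2/2 = -46.6000
My = (-12.5 - 32.1)/2 = -44.6/2 = -22.3000

(-46.6000, -22.3000)


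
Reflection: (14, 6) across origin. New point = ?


Reflection rule for origin: (-x, -y)
(14, 6) -> (-14, -6)

(-14, -6)


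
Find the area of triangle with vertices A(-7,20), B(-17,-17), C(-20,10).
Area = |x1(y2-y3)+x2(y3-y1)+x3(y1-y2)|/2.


-7*(-17-10) = 189
-17*(10-20) = 170
-20*(20+ 17) = -740
sum = -381
Area = |-381|/2 = 190.5000

190.5000 sq units


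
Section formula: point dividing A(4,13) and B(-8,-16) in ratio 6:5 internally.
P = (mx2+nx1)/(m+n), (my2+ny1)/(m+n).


Px = (6*(-8) + 5*4)/11 = -28/11 = -2.5455
Py = (6*(-16) + 5*13)/11 = -31/11 = -2.8182

P = (-2.5455, -2.8182)


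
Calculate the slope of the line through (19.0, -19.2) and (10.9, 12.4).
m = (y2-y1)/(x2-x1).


dy = 12.4 + 19.2 = 31.6
dx = 10.9 - 19.0 = -8.1
m = 31.6/(-8.1) = -3.9012

m = -3.9012


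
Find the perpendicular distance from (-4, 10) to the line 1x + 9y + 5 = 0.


|1*(-4) + 9*10 + 5| = |91| = 91
sqrt(1 + 81) = sqrt(82) = 9.0554
d = 91/sqrt(82) = 10.0493

10.0493


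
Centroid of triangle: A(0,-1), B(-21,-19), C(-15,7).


Gx = (0- 21- 15)/3 = -36/3 = -12.0000
Gy = (-1- 19+7)/3 = -13/3 = -4.3333

G = (-12.0000, -4.3333)


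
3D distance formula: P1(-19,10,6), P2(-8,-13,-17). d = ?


dx=11, dy=-23, dz=-23
d = sqrt(121+529+529) = sqrt(1179) = 34.3366

34.3366


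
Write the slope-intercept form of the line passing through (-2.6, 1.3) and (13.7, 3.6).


m = (2.3)/(16.3) = 0.1411
b = y1 - m*x1 = 1.3 - (2.3*(-2.6))/(16.3) = 1.3 + 0.3669 = 1.6669

y = 0.1411x + 1.6669


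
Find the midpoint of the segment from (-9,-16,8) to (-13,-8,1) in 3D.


Mx = (-9- 13)/2 = -11.0000
My = (-16- 8)/2 = -12.0000
Mz = (8+1)/2 = 4.5000

M = (-11.0000, -12.0000, 4.5000)


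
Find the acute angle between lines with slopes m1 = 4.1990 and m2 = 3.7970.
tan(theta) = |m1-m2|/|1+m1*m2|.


m1-m2 = 0.402
1+m1*m2 = 16.943603
tan(theta) = |0.402/16.943603| = 0.023726
theta = arctan(|0.402/16.943603|) = 1.3591 degrees (acute angle)

1.3591 degrees


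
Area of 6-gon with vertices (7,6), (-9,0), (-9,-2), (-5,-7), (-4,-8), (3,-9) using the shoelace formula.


sum(xi*y_{i+1}) = 7*0 - 9*(-2) - 9*(-7) - 5*(-8) - 4*(-9) + 3*6 = 175
sum(yi*x_{i+1}) = 6*(-9) + 0*(-9) - 2*(-5) - 7*(-4) - 8*3 - 9*7 = -103
Area = |175 + 103|/2 = 278/2 = 139.0000

139.0000 sq units


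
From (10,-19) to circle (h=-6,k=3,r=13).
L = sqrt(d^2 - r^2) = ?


d = sqrt((10+ 6)^2 + (-19-3)^2) = sqrt(256+484) = 27.2029
L = sqrt(740.0000 - 169) = sqrt(571.0000) = 23.8956

23.8956


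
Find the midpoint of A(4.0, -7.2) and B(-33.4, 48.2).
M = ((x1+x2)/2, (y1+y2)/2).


Mx = (4.0 - 33.4)/2 = -29.4/2 = -14.7000
My = (-7.2 + 48.2)/2 = 41.0/2 = 20.5000

(-14.7000, 20.5000)


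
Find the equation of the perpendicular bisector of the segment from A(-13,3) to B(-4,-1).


Midpoint = (-8.5, 1)
Slope of AB = dy/dx = -4/9 = -0.4444
Perp slope = -dx/dy = 9/4 = 2.2500
b = My - (perp slope)*Mx = 1 + (9*(-8.5))/(-4) = 1 + 19.1250 = 20.1250

y = 2.2500x + 20.1250


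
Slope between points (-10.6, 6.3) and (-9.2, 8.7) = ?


dy = 8.7 - 6.3 = 2.4
dx = -9.2 + 10.6 = 1.4
m = 2.4/1.4 = 1.7143

m = 1.7143


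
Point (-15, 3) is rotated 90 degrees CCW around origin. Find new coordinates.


cos(90) = 0, sin(90) = 1
x' = -15*0 - 3*1 = -3
y' = -15*1 + 3*0 = -15

(-3, -15)


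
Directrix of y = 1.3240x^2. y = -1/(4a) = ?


a = 1.3240
1/(4a) = 0.1888
directrix: y = -0.1888 = -0.1888

y = -0.1888


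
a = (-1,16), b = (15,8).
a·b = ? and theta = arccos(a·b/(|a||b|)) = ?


a·b = -1*15 + 16*8 = -15 + 128 = 113
|a| = sqrt(1+256) = 16.0312
|b| = sqrt(225+64) = 17.0000
cos(theta) = 113/(sqrt(257)*sqrt(289)) = 113/sqrt(74273) = 0.414632
theta = arccos(113/sqrt(74273)) = 65.5038 degrees

a·b = 113, theta = 65.5038 deg


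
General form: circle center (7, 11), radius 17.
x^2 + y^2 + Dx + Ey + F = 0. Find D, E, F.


(x-7)^2 + (y-11)^2 = 17^2
D = -2h = -14, E = -2k = -22
F = h^2+k^2-r^2 = 49+121-289 = -119

D = -14, E = -22, F = -119


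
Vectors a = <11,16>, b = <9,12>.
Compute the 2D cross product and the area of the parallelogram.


cross = 11*12 - 16*9 = 132 - 144 = -12
Parallelogram area = |-12| = 12

cross = -12, parallelogram area = 12


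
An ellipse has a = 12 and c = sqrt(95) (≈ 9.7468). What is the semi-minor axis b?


b^2 = 12^2 - (sqrt(95))^2 = 144 - 95 = 49
b = sqrt(49) = 7

b = 7


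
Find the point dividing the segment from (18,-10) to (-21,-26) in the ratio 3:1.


Px = (3*(-21) + 1*18)/4 = -45/4 = -11.2500
Py = (3*(-26) + 1*(-10))/4 = -88/4 = -22.0000

P = (-11.2500, -22.0000)


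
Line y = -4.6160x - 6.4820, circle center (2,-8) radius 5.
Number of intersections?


Substitute y = -4.6160x - 6.4820: (x-2)^2 + (-4.6160x- 6.4820+ 8)^2 = 25
Expand to Ax^2 + Bx + C = 0, where b-k = 1.518
A = 1+m^2 = 22.307456
B = 2(m(b-k) - h) = 2(-4.6160*1.518 - 2) = -18.014176
C = h^2 + (b-k)^2 - r^2 = 4 + 2.304324 - 25 = -18.695676
disc = B^2-4AC = 324.5105 + 1668.2119 = 1992.7224
disc > 0

2 intersection points


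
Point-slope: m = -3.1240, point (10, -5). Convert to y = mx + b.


y + 5 = -3.1240(x - 10)
y = -3.1240x - 5 + 3.1240*10
y = -3.1240x + 26.2400

y = -3.1240x + 26.2400


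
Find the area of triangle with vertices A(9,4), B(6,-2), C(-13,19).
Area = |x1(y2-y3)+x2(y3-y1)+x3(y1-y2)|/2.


9*(-2-19) = -189
6*(19-4) = 90
-13*(4+ 2) = -78
sum = -177
Area = |-177|/2 = 88.5000

88.5000 sq units


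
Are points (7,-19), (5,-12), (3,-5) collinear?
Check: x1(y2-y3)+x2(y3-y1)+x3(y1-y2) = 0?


7*(-12+ 5) + 5*(-5+ 19) + 3*(-19+ 12)
= -49 + 70 - 21 = 0

Yes, collinear (determinant = 0)


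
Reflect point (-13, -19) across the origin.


Reflection rule for origin: (-x, -y)
(-13, -19) -> (13, 19)

(13, 19)


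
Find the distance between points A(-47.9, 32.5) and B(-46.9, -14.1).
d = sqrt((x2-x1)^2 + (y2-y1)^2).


dx = -46.9 + 47.9 = 1.0
dy = -14.1 - 32.5 = -46.6
d = sqrt(1.0 + 2171.56) = sqrt(2172.56) = 46.6107

46.6107


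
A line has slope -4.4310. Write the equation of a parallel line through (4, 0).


Parallel lines have equal slopes.
m2 = -4.4310
b2 = 0 + 4.4310*4 = 17.7240

y = -4.4310x + 17.7240


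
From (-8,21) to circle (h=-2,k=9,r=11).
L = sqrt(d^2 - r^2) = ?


d = sqrt((-8+ 2)^2 + (21-9)^2) = sqrt(36+144) = 13.4164
L = sqrt(180.0000 - 121) = sqrt(59.0000) = 7.6811

7.6811


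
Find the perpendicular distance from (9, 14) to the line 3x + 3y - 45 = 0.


|3*9 + 3*14 - 45| = |24| = 24
sqrt(9 + 9) = sqrt(18) = 4.2426
d = 24/sqrt(18) = 5.6569

5.6569


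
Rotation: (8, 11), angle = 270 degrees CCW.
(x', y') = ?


cos(270) = 0, sin(270) = -1
x' = 8*0 - 11*(-1) = 11
y' = 8*(-1) + 11*0 = -8

(11, -8)


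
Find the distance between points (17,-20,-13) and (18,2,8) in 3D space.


dx=1, dy=22, dz=21
d = sqrt(1+484+441) = sqrt(926) = 30.4302

30.4302


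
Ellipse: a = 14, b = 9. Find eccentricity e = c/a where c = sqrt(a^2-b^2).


c = sqrt(196-81) = sqrt(115) = 10.7238
e = c/a = sqrt(115)/14 = 0.7660

e = 0.7660


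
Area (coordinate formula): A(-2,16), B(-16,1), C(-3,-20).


-2*(1+ 20) = -42
-16*(-20-16) = 576
-3*(16-1) = -45
sum = 489
Area = |489|/2 = 244.5000

244.5000 sq units


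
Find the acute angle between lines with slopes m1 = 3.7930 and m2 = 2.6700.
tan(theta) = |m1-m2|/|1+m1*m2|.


m1-m2 = 1.123
1+m1*m2 = 11.12731
tan(theta) = |1.123/11.12731| = 0.100923
theta = arctan(|1.123/11.12731|) = 5.7629 degrees (acute angle)

5.7629 degrees


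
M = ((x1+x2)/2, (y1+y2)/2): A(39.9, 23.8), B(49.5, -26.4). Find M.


Mx = (39.9 + 49.5)/2 = 89.4/2 = 44.7000
My = (23.8 - 26.4)/2 = -2.6/2 = -1.3000

(44.7000, -1.3000)


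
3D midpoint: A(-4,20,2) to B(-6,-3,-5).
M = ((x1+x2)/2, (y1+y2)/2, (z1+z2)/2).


Mx = (-4- 6)/2 = -5.0000
My = (20- 3)/2 = 8.5000
Mz = (2- 5)/2 = -1.5000

M = (-5.0000, 8.5000, -1.5000)


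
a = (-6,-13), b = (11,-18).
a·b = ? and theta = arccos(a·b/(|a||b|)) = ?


a·b = -6*11 - 13*(-18) = -66 + 234 = 168
|a| = sqrt(36+169) = 14.3178
|b| = sqrt(121+324) = 21.0950
cos(theta) = 168/(sqrt(205)*sqrt(445)) = 168/sqrt(91225) = 0.556227
theta = arccos(168/sqrt(91225)) = 56.2047 degrees

a·b = 168, theta = 56.2047 deg


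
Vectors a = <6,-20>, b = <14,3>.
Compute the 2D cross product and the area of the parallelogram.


cross = 6*3 + 20*14 = 18 + 280 = 298
Parallelogram area = |298| = 298

cross = 298, parallelogram area = 298


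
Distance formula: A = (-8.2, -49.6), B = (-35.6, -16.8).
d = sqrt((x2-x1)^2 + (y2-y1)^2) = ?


dx = -35.6 + 8.2 = -27.4
dy = -16.8 + 49.6 = 32.8
d = sqrt(750.76 + 1075.84) = sqrt(1826.6) = 42.7387

42.7387


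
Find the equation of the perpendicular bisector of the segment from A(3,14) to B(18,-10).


Midpoint = (10.5, 2)
Slope of AB = dy/dx = -24/15 = -1.6000
Perp slope = -dx/dy = 15/24 = 0.6250
b = My - (perp slope)*Mx = 2 + (15*10.5)/(-24) = 2 - 6.5625 = -4.5625

y = 0.6250x - 4.5625


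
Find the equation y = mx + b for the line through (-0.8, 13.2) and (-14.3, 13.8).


m = (0.6)/(-13.5) = -0.0444
b = y1 - m*x1 = 13.2 - (0.6*(-0.8))/(-13.5) = 13.2 - 0.0356 = 13.1644

y = -0.0444x + 13.1644


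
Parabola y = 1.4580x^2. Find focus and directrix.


a = 1.4580
1/(4a) = 0.1715
Focus = (0, 0.1715)
Directrix: y = -0.1715

Focus = (0, 0.1715), Directrix: y = -0.1715


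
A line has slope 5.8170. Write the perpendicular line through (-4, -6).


Perpendicular slope = -1/m1 = -1/5.8170 = -0.1719
b2 = y0 - m2*x0 = -6 - 4/5.8170 = -6 - 0.6876 = -6.6876

y = -0.1719x - 6.6876


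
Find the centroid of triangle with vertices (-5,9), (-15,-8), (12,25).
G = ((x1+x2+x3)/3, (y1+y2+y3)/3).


Gx = (-5- 15+12)/3 = -8/3 = -2.6667
Gy = (9- 8+25)/3 = 26/3 = 8.6667

G = (-2.6667, 8.6667)


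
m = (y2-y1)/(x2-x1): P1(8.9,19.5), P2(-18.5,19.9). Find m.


dy = 19.9 - 19.5 = 0.4
dx = -18.5 - 8.9 = -27.4
m = 0.4/(-27.4) = -0.0146

m = -0.0146


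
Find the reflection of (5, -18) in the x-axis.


Reflection rule for x-axis: (x, -y)
(5, -18) -> (5, 18)

(5, 18)


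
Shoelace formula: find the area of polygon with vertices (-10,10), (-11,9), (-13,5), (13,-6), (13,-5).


sum(xi*y_{i+1}) = -10*9 - 11*5 - 13*(-6) + 13*(-5) + 13*10 = -2
sum(yi*x_{i+1}) = 10*(-11) + 9*(-13) + 5*13 - 6*13 - 5*(-10) = -190
Area = |-2 + 190|/2 = 188/2 = 94.0000

94.0000 sq units


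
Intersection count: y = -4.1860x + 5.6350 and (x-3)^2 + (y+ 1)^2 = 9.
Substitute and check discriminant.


Substitute y = -4.1860x + 5.6350: (x-3)^2 + (-4.1860x+5.6350+ 1)^2 = 9
Expand to Ax^2 + Bx + C = 0, where b-k = 6.635
A = 1+m^2 = 18.522596
B = 2(m(b-k) - h) = 2(-4.1860*6.635 - 3) = -61.54822
C = h^2 + (b-k)^2 - r^2 = 9 + 44.023225 - 9 = 44.023225
disc = B^2-4AC = 3788.1834 - 3261.6976 = 526.4858
disc > 0

2 intersection points


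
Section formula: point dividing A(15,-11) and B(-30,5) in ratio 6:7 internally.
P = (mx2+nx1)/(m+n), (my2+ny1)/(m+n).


Px = (6*(-30) + 7*15)/13 = -75/13 = -5.7692
Py = (6*5 + 7*(-11))/13 = -47/13 = -3.6154

P = (-5.7692, -3.6154)


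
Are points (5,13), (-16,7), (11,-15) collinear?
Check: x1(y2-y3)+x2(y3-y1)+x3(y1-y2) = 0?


5*(7+ 15) - 16*(-15-13) + 11*(13-7)
= 110 + 448 + 66 = 624

No, not collinear (determinant = 624)


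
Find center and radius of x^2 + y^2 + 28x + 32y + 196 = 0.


h = -D/2 = -28/2 = -14
k = -E/2 = -32/2 = -16
r^2 = h^2 + k^2 - F = 196 + 256 - 196 = 256
r = 16

Center (-14, -16), radius = 16


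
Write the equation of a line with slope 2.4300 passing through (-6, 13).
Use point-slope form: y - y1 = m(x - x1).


y - 13 = 2.4300(x + 6)
y = 2.4300x + 13 - 2.4300*(-6)
y = 2.4300x + 27.5800

y = 2.4300x + 27.5800


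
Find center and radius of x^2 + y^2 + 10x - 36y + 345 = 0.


h = -D/2 = -10/2 = -5
k = -E/2 = 36/2 = 18
r^2 = h^2 + k^2 - F = 25 + 324 - 345 = 4
r = 2

Center (-5, 18), radius = 2


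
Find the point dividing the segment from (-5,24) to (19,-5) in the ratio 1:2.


Px = (1*19 + 2*(-5))/3 = 9/3 = 3.0000
Py = (1*(-5) + 2*24)/3 = 43/3 = 14.3333

P = (3.0000, 14.3333)


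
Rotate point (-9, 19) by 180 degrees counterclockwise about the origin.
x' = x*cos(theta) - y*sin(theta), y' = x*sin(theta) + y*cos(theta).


cos(180) = -1, sin(180) = 0
x' = -9*(-1) - 19*0 = 9
y' = -9*0 + 19*(-1) = -19

(9, -19)


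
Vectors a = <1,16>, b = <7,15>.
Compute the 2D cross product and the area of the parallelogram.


cross = 1*15 - 16*7 = 15 - 112 = -97
Parallelogram area = |-97| = 97

cross = -97, parallelogram area = 97


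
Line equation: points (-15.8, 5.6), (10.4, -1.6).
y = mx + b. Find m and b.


m = (-7.2)/(26.2) = -0.2748
b = y1 - m*x1 = 5.6 - (-7.2*(-15.8))/(26.2) = 5.6 - 4.3420 = 1.2580

y = -0.2748x + 1.2580


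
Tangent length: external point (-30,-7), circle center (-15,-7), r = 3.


d = sqrt((-30+ 15)^2 + (-7+ 7)^2) = sqrt(225+0) = 15.0000
L = sqrt(225.0000 - 9) = sqrt(216.0000) = 14.6969

14.6969


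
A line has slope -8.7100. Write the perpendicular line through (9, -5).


Perpendicular slope = -1/m1 = -1/(-8.7100) = 0.1148
b2 = y0 - m2*x0 = -5 + 9/(-8.7100) = -5 - 1.0333 = -6.0333

y = 0.1148x - 6.0333


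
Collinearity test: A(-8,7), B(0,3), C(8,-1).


-8*(3+ 1) + 0*(-1-7) + 8*(7-3)
= -32 + 0 + 32 = 0

Yes, collinear (determinant = 0)


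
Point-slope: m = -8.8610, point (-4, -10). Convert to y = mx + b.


y + 10 = -8.8610(x + 4)
y = -8.8610x - 10 + 8.8610*(-4)
y = -8.8610x - 45.4440

y = -8.8610x - 45.4440


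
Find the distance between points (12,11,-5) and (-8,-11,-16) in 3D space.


dx=-20, dy=-22, dz=-11
d = sqrt(400+484+121) = sqrt(1005) = 31.7017

31.7017


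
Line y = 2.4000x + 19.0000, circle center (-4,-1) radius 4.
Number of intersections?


Substitute y = 2.4000x + 19.0000: (x+ 4)^2 + (2.4000x+19.0000+ 1)^2 = 16
Expand to Ax^2 + Bx + C = 0, where b-k = 20
A = 1+m^2 = 6.76
B = 2(m(b-k) - h) = 2(2.4000*20 + 4) = 104
C = h^2 + (b-k)^2 - r^2 = 16 + 400 - 16 = 400
disc = B^2-4AC = 10816.0000 - 10816.0000 = 0
disc = 0

1 intersection point (tangent)


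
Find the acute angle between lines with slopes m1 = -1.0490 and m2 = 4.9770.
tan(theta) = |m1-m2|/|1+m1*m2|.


m1-m2 = -6.026
1+m1*m2 = -4.220873
tan(theta) = |-6.026/(-4.220873)| = 1.427667
theta = arctan(|-6.026/(-4.220873)|) = 54.9909 degrees (acute angle)

54.9909 degrees


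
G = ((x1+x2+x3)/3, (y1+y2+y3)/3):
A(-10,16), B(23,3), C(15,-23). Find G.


Gx = (-10+23+15)/3 = 28/3 = 9.3333
Gy = (16+3- 23)/3 = -4/3 = -1.3333

G = (9.3333, -1.3333)


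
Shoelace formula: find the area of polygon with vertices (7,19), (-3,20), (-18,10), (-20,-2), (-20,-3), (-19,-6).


sum(xi*y_{i+1}) = 7*20 - 3*10 - 18*(-2) - 20*(-3) - 20*(-6) - 19*19 = -35
sum(yi*x_{i+1}) = 19*(-3) + 20*(-18) + 10*(-20) - 2*(-20) - 3*(-19) - 6*7 = -562
Area = |-35 + 562|/2 = 527/2 = 263.5000

263.5000 sq units


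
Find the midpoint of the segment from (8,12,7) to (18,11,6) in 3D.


Mx = (8+18)/2 = 13.0000
My = (12+11)/2 = 11.5000
Mz = (7+6)/2 = 6.5000

M = (13.0000, 11.5000, 6.5000)


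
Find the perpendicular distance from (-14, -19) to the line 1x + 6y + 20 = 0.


|1*(-14) + 6*(-19) + 20| = |-108| = 108
sqrt(1 + 36) = sqrt(37) = 6.0828
d = 108/sqrt(37) = 17.7551

17.7551


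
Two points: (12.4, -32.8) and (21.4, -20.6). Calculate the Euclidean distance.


dx = 21.4 - 12.4 = 9
dy = -20.6 + 32.8 = 12.2
d = sqrt(81 + 148.84) = sqrt(229.84) = 15.1605

15.1605


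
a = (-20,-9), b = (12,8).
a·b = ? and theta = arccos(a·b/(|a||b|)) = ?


a·b = -20*12 - 9*8 = -240 - 72 = -312
|a| = sqrt(400+81) = 21.9317
|b| = sqrt(144+64) = 14.4222
cos(theta) = -312/(sqrt(481)*sqrt(208)) = -312/sqrt(100048) = -0.986394
theta = arccos(-312/sqrt(100048)) = 170.5377 degrees

a·b = -312, theta = 170.5377 deg


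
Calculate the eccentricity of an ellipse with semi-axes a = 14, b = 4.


c = sqrt(196-16) = sqrt(180) = 13.4164
e = c/a = sqrt(180)/14 = 0.9583

e = 0.9583


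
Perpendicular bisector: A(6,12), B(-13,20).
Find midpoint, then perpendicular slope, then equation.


Midpoint = (-3.5, 16)
Slope of AB = dy/dx = 8/(-19) = -0.4211
Perp slope = -dx/dy = 19/8 = 2.3750
b = My - (perp slope)*Mx = 16 + (-19*(-3.5))/8 = 16 + 8.3125 = 24.3125

y = 2.3750x + 24.3125


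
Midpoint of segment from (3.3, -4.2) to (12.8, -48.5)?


Mx = (3.3 + 12.8)/2 = 16.1/2 = 8.0500
My = (-4.2 - 48.5)/2 = -52.7/2 = -26.3500

(8.0500, -26.3500)


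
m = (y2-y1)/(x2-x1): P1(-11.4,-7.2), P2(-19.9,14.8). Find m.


dy = 14.8 + 7.2 = 22.0
dx = -19.9 + 11.4 = -8.5
m = 22.0/(-8.5) = -2.5882

m = -2.5882


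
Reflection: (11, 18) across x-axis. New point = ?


Reflection rule for x-axis: (x, -y)
(11, 18) -> (11, -18)

(11, -18)


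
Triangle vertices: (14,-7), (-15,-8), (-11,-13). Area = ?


14*(-8+ 13) = 70
-15*(-13+ 7) = 90
-11*(-7+ 8) = -11
sum = 149
Area = |149|/2 = 74.5000

74.5000 sq units


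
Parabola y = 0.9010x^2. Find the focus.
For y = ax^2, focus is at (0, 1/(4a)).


a = 0.9010
4a = 3.6040
focus = (0, 1/3.6040) = (0, 0.2775)

Focus = (0, 0.2775)


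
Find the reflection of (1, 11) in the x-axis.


Reflection rule for x-axis: (x, -y)
(1, 11) -> (1, -11)

(1, -11)


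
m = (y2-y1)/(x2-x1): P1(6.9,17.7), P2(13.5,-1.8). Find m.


dy = -1.8 - 17.7 = -19.5
dx = 13.5 - 6.9 = 6.6
m = -19.5/6.6 = -2.9545

m = -2.9545


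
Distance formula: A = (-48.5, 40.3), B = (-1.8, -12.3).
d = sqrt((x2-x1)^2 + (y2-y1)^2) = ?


dx = -1.8 + 48.5 = 46.7
dy = -12.3 - 40.3 = -52.6
d = sqrt(2180.89 + 2766.76) = sqrt(4947.65) = 70.3395

70.3395


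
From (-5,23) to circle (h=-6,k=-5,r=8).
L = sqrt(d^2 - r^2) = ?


d = sqrt((-5+ 6)^2 + (23+ 5)^2) = sqrt(1+784) = 28.0179
L = sqrt(785.0000 - 64) = sqrt(721.0000) = 26.8514

26.8514


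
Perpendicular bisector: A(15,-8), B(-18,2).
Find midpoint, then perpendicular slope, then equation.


Midpoint = (-1.5, -3)
Slope of AB = dy/dx = 10/(-33) = -0.3030
Perp slope = -dx/dy = 33/10 = 3.3000
b = My - (perp slope)*Mx = -3 + (-33*(-1.5))/10 = -3 + 4.9500 = 1.9500

y = 3.3000x + 1.9500


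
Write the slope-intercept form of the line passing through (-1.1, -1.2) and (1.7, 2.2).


m = (3.4)/(2.8) = 1.2143
b = y1 - m*x1 = -1.2 - (3.4*(-1.1))/(2.8) = -1.2 + 1.3357 = 0.1357

y = 1.2143x + 0.1357


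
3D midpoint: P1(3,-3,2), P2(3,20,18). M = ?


Mx = (3+3)/2 = 3.0000
My = (-3+20)/2 = 8.5000
Mz = (2+18)/2 = 10.0000

M = (3.0000, 8.5000, 10.0000)


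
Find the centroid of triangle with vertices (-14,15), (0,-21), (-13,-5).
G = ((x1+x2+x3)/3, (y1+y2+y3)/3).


Gx = (-14+0- 13)/3 = -27/3 = -9.0000
Gy = (15- 21- 5)/3 = -11/3 = -3.6667

G = (-9.0000, -3.6667)


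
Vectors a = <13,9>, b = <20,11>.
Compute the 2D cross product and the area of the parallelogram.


cross = 13*11 - 9*20 = 143 - 180 = -37
Parallelogram area = |-37| = 37

cross = -37, parallelogram area = 37


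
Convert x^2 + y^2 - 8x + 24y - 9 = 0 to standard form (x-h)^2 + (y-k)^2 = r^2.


h = -D/2 = 8/2 = 4
k = -E/2 = -24/2 = -12
r^2 = h^2 + k^2 - F = 16 + 144 + 9 = 169
r = 13

Center (4, -12), radius = 13


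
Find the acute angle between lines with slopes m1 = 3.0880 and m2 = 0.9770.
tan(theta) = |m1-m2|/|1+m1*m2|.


m1-m2 = 2.111
1+m1*m2 = 4.016976
tan(theta) = |2.111/4.016976| = 0.525520
theta = arctan(|2.111/4.016976|) = 27.7228 degrees (acute angle)

27.7228 degrees


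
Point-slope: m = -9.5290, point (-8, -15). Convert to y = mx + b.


y + 15 = -9.5290(x + 8)
y = -9.5290x - 15 + 9.5290*(-8)
y = -9.5290x - 91.2320

y = -9.5290x - 91.2320


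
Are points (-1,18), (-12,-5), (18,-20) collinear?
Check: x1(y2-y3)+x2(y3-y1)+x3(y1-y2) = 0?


-1*(-5+ 20) - 12*(-20-18) + 18*(18+ 5)
= -15 + 456 + 414 = 855

No, not collinear (determinant = 855)


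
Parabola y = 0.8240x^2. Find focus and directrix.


a = 0.8240
1/(4a) = 0.3034
Focus = (0, 0.3034)
Directrix: y = -0.3034

Focus = (0, 0.3034), Directrix: y = -0.3034


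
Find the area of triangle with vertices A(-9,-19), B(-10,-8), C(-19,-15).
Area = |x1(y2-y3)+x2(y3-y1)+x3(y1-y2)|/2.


-9*(-8+ 15) = -63
-10*(-15+ 19) = -40
-19*(-19+ 8) = 209
sum = 106
Area = |106|/2 = 53.0000

53.0000 sq units


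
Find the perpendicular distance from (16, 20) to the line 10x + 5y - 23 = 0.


|10*16 + 5*20 - 23| = |237| = 237
sqrt(100 + 25) = sqrt(125) = 11.1803
d = 237/sqrt(125) = 21.1979

21.1979


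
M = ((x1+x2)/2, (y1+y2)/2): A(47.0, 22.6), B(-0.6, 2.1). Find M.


Mx = (47.0 - 0.6)/2 = 46.4/2 = 23.2000
My = (22.6 + 2.1)/2 = 24.7/2 = 12.3500

(23.2000, 12.3500)


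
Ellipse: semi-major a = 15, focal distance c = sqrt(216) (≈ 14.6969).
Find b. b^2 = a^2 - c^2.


b^2 = 15^2 - (sqrt(216))^2 = 225 - 216 = 9
b = sqrt(9) = 3

b = 3


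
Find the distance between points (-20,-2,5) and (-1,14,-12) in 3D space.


dx=19, dy=16, dz=-17
d = sqrt(361+256+289) = sqrt(906) = 30.0998

30.0998


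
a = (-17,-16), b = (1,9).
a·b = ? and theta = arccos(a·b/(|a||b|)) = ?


a·b = -17*1 - 16*9 = -17 - 144 = -161
|a| = sqrt(289+256) = 23.3452
|b| = sqrt(1+81) = 9.0554
cos(theta) = -161/(sqrt(545)*sqrt(82)) = -161/sqrt(44690) = -0.761589
theta = arccos(-161/sqrt(44690)) = 139.6045 degrees

a·b = -161, theta = 139.6045 deg
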